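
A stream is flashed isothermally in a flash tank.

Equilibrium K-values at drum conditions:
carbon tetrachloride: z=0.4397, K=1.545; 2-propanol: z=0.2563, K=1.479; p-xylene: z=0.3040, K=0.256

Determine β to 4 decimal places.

Let β = V/F and solve Σ zᵢ(Kᵢ−1)/(1+β(Kᵢ−1)) = 0.
Check two-phase: ΣzᵢKᵢ = 1.1362 > 1 and Σzᵢ/Kᵢ = 1.6454 > 1, so g(0) = 0.1362 > 0 and g(1) = -0.6454 < 0.
Iterate (Newton) starting at β = 0.59:
  β = 0.5900: g = -0.12609, g' = -0.6451 → β = 0.3946
  β = 0.3946: g = -0.01968, g' = -0.4672 → β = 0.3524
  β = 0.3524: g = -0.00050, g' = -0.4441 → β = 0.3513
Converged at β = 0.3513.

β = 0.3513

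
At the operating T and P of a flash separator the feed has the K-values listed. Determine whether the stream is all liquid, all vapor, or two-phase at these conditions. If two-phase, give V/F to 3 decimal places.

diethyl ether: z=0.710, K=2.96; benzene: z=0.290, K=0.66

all vapor

ΣzᵢKᵢ = 2.293; Σzᵢ/Kᵢ = 0.679.
Since Σzᵢ/Kᵢ < 1 the mixture is above its dew point — single vapor phase.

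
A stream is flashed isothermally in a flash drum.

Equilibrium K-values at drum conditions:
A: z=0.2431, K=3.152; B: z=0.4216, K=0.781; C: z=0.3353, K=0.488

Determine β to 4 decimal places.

Material balance + equilibrium reduce to Σ zᵢ(Kᵢ−1)/(1+β(Kᵢ−1)) = 0.
g(0) = ΣzᵢKᵢ − 1 = 0.2591 and g(1) = 1 − Σzᵢ/Kᵢ = -0.3040, so a root lies in (0, 1).
Newton iteration, β⁰ = 0.5:
  β = 0.5000: g = -0.08243, g' = -0.4455 → β = 0.3150
  β = 0.3150: g = 0.00795, g' = -0.5482 → β = 0.3295
  β = 0.3295: g = 0.00009, g' = -0.5361 → β = 0.3296
Converged at β = 0.3296.

β = 0.3296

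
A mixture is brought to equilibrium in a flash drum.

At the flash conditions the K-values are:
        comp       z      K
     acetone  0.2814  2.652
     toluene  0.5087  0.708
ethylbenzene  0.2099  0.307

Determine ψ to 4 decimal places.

ψ = 0.2378

Material balance + equilibrium reduce to Σ zᵢ(Kᵢ−1)/(1+ψ(Kᵢ−1)) = 0.
Check two-phase: ΣzᵢKᵢ = 1.1709 > 1 and Σzᵢ/Kᵢ = 1.5083 > 1, so g(0) = 0.1709 > 0 and g(1) = -0.5083 < 0.
Newton iteration, ψ⁰ = 0.58:
  ψ = 0.5800: g = -0.18464, g' = -0.5450 → ψ = 0.2412
  ψ = 0.2412: g = -0.00203, g' = -0.5882 → ψ = 0.2377
Converged at ψ = 0.2378.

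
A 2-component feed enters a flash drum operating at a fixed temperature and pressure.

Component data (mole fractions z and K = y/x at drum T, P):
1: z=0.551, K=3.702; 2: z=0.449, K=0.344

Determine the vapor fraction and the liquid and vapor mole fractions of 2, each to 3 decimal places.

Binary case is linear: z₁(K₁−1)(1+ψ(K₂−1)) + z₂(K₂−1)(1+ψ(K₁−1)) = 0
⇒ ψ = [z₁(K₁−1)+z₂(K₂−1)] / [−(K₁−1)(K₂−1)] = 1.1943/1.7725 = 0.674
Compositions from xᵢ = zᵢ/(1+ψ(Kᵢ−1)), yᵢ = Kᵢxᵢ:
  1: x = 0.195, y = 0.723
  2: x = 0.805, y = 0.277

ψ = 0.674, x_2 = 0.805, y_2 = 0.277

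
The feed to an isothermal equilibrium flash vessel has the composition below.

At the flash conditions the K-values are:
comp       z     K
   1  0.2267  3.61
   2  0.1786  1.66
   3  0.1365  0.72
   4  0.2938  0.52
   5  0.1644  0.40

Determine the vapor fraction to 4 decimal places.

ψ = 0.4570

Let ψ = V/F and solve Σ zᵢ(Kᵢ−1)/(1+ψ(Kᵢ−1)) = 0.
Check two-phase: ΣzᵢKᵢ = 1.4317 > 1 and Σzᵢ/Kᵢ = 1.3360 > 1, so g(0) = 0.4317 > 0 and g(1) = -0.3360 < 0.
Newton–Raphson from ψ = 0.5:
  ψ = 0.5000: g = -0.02559, g' = -0.5871 → ψ = 0.4564
  ψ = 0.4564: g = 0.00036, g' = -0.6049 → ψ = 0.4570
Converged at ψ = 0.4570.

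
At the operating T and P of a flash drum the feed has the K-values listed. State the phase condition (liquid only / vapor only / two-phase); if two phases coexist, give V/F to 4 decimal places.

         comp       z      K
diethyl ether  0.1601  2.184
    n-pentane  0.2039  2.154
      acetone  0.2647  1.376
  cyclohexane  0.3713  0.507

ΣzᵢKᵢ = 1.3413; Σzᵢ/Kᵢ = 1.0927.
Both exceed 1, so a two-phase solution exists.
Newton iteration, ψ⁰ = 0.5:
  ψ = 0.5000: g = 0.10912, g' = -0.3832 → ψ = 0.7848
Converged at ψ = 0.7848.

two-phase, V/F = 0.7848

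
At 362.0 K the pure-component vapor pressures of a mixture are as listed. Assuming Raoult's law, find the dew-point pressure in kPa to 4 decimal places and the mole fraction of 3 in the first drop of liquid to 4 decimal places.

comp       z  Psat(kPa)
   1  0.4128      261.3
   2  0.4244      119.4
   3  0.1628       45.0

Pdew = 114.2595 kPa, x_3 = 0.4134

At the dew point ψ → 1, so Σzᵢ/Kᵢ = 1 with Kᵢ = Pᵢˢᵃᵗ/P ⇒ 1/P = Σzᵢ/Pᵢˢᵃᵗ.
1/P = 0.4128/261.3 + 0.4244/119.4 + 0.1628/45.0 = 0.0087520 ⇒ P = 114.2595 kPa
xᵢ = zᵢP/Pᵢˢᵃᵗ ⇒ x_3 = 0.1628·114.2595/45.0 = 0.4134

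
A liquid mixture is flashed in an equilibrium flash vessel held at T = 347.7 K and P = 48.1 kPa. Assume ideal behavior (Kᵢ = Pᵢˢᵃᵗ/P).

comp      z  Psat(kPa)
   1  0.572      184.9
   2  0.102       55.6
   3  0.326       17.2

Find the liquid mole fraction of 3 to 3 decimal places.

x_3 = 0.747

Raoult's law: Kᵢ = Pᵢˢᵃᵗ/P = Pᵢˢᵃᵗ/48.1.
  K_1 = 184.9/48.1 = 3.84407, K_2 = 55.6/48.1 = 1.15593, K_3 = 17.2/48.1 = 0.35759
Newton–Raphson from ψ = 0.46:
  ψ = 0.460: g = 0.4223, g' = -1.142 → ψ = 0.830
  ψ = 0.830: g = 0.0496, g' = -1.029 → ψ = 0.878
  ψ = 0.878: g = -0.0013, g' = -1.088 → ψ = 0.877
Converged at ψ = 0.877.
Compositions from xᵢ = zᵢ/(1+ψ(Kᵢ−1)), yᵢ = Kᵢxᵢ:
  1: x = 0.164, y = 0.629
  2: x = 0.090, y = 0.104
  3: x = 0.747, y = 0.267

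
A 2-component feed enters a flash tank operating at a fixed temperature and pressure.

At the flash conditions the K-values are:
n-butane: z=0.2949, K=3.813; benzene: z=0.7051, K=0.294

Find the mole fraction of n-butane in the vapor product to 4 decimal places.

y_n-butane = 0.7650

Newton iteration, ψ⁰ = 0.61:
  ψ = 0.6100: g = -0.56891, g' = -1.4006 → ψ = 0.2038
  ψ = 0.2038: g = -0.05420, g' = -1.4222 → ψ = 0.1657
  ψ = 0.1657: g = 0.00207, g' = -1.5364 → ψ = 0.1670
Converged at ψ = 0.1670.
Compositions from xᵢ = zᵢ/(1+ψ(Kᵢ−1)), yᵢ = Kᵢxᵢ:
  n-butane: x = 0.2006, y = 0.7650
  benzene: x = 0.7994, y = 0.2350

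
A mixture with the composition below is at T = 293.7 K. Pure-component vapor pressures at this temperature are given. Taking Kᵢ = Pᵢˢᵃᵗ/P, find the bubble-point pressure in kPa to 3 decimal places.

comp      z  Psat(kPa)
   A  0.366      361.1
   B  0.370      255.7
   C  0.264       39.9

Pbub = 237.305 kPa

At the bubble point ψ → 0, so ΣzᵢKᵢ = 1 with Kᵢ = Pᵢˢᵃᵗ/P ⇒ P = ΣzᵢPᵢˢᵃᵗ.
P = 0.366·361.1 + 0.370·255.7 + 0.264·39.9 = 237.305 kPa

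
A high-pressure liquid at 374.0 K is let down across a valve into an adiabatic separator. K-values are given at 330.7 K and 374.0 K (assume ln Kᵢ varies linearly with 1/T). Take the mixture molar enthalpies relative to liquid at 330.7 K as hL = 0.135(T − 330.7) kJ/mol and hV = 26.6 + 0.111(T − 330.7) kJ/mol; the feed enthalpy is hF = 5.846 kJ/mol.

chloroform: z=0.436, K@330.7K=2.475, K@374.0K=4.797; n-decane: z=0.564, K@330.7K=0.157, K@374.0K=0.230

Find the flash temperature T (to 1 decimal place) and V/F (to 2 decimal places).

Adiabatic flash: solve Rachford–Rice at each trial T, then check hF = ψ·hV(T) + (1−ψ)·hL(T).
  T = 330.7 K: K = (2.475, 0.157), RR gives ψ = 0.135, H_out = 3.586 kJ/mol
  T = 374.0 K: K = (4.797, 0.230), RR gives ψ = 0.418, H_out = 16.522 kJ/mol
  T = 352.4 K: K = (3.519, 0.192), RR gives ψ = 0.316, H_out = 11.169 kJ/mol
  T = 341.5 K: K = (2.965, 0.174), RR gives ψ = 0.241, H_out = 7.807 kJ/mol
  T = 336.1 K: K = (2.713, 0.166), RR gives ψ = 0.193, H_out = 5.845 kJ/mol
  T = 338.8 K: K = (2.837, 0.170), RR gives ψ = 0.218, H_out = 6.857 kJ/mol
  T = 337.5 K: K = (2.777, 0.168), RR gives ψ = 0.207, H_out = 6.378 kJ/mol
Linear interpolation between T = 336.1 (H_out = 5.845) and T = 337.5 (H_out = 6.378) on hF = 5.846 gives T ≈ 336.1 K, at which ψ = 0.19.

T = 336.1 K, V/F = 0.19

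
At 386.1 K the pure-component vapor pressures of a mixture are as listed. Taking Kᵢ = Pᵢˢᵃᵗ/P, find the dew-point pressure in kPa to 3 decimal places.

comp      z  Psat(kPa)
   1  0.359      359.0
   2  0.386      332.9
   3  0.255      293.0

Pdew = 330.053 kPa

At the dew point ψ → 1, so Σzᵢ/Kᵢ = 1 with Kᵢ = Pᵢˢᵃᵗ/P ⇒ 1/P = Σzᵢ/Pᵢˢᵃᵗ.
1/P = 0.359/359.0 + 0.386/332.9 + 0.255/293.0 = 0.003030 ⇒ P = 330.053 kPa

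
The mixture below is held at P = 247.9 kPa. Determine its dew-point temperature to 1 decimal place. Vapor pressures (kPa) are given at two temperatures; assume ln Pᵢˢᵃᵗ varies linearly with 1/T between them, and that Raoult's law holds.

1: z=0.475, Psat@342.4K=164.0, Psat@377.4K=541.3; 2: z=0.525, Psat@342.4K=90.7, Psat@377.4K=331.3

Dew-point temperature: Σzᵢ·P/Pᵢˢᵃᵗ(T) = 1. Interpolate ln Pᵢˢᵃᵗ = aᵢ + bᵢ/T.
  T = 342.4 K: ΣzᵢP/Pᵢˢᵃᵗ = 2.1529
  T = 377.4 K: ΣzᵢP/Pᵢˢᵃᵗ = 0.6104
  T = 359.9 K: ΣzᵢP/Pᵢˢᵃᵗ = 1.1114
  T = 368.6 K: ΣzᵢP/Pᵢˢᵃᵗ = 0.8191
  T = 364.2 K: ΣzᵢP/Pᵢˢᵃᵗ = 0.9541
  T = 362.0 K: ΣzᵢP/Pᵢˢᵃᵗ = 1.0311
Interpolating between 362.0 K and 364.2 K gives T ≈ 362.9 K.

T = 362.9 K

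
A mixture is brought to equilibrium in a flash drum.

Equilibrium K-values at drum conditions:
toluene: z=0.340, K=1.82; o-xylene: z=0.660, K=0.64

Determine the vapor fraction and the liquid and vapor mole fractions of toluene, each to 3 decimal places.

Rachford–Rice: g(ψ) = Σ zᵢ(Kᵢ−1)/(1+ψ(Kᵢ−1)) = 0.
Check two-phase: ΣzᵢKᵢ = 1.041 > 1 and Σzᵢ/Kᵢ = 1.218 > 1, so g(0) = 0.041 > 0 and g(1) = -0.218 < 0.
Iterate (Newton) starting at ψ = 0.5:
  ψ = 0.500: g = -0.0920, g' = -0.242 → ψ = 0.120
  ψ = 0.120: g = 0.0055, g' = -0.283 → ψ = 0.139
  ψ = 0.139: g = 0.0000, g' = -0.279 → ψ = 0.140
Converged at ψ = 0.140.
Compositions from xᵢ = zᵢ/(1+ψ(Kᵢ−1)), yᵢ = Kᵢxᵢ:
  toluene: x = 0.305, y = 0.555
  o-xylene: x = 0.695, y = 0.445

ψ = 0.140, x_toluene = 0.305, y_toluene = 0.555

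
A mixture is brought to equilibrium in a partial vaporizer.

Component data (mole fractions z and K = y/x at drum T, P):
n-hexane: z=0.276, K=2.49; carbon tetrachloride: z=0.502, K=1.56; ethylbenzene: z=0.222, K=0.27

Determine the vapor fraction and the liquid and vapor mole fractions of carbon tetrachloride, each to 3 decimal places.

ψ = 0.791, x_carbon tetrachloride = 0.348, y_carbon tetrachloride = 0.543

Newton iteration, ψ⁰ = 0.5:
  ψ = 0.500: g = 0.2001, g' = -0.591 → ψ = 0.839
  ψ = 0.839: g = -0.0439, g' = -0.981 → ψ = 0.794
  ψ = 0.794: g = -0.0025, g' = -0.873 → ψ = 0.791
Converged at ψ = 0.791.
Compositions from xᵢ = zᵢ/(1+ψ(Kᵢ−1)), yᵢ = Kᵢxᵢ:
  n-hexane: x = 0.127, y = 0.315
  carbon tetrachloride: x = 0.348, y = 0.543
  ethylbenzene: x = 0.525, y = 0.142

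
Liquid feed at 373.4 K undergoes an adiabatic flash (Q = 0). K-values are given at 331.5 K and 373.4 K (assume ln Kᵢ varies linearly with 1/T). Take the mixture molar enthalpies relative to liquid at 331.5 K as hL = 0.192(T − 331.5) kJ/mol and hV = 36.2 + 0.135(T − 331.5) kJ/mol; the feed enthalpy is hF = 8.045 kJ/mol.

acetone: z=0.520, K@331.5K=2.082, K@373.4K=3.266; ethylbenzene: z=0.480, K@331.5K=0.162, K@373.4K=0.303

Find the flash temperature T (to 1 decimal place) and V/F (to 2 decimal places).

Adiabatic flash: solve Rachford–Rice at each trial T, then check hF = ψ·hV(T) + (1−ψ)·hL(T).
  T = 331.5 K: K = (2.082, 0.162), RR gives ψ = 0.177, H_out = 6.404 kJ/mol
  T = 373.4 K: K = (3.266, 0.303), RR gives ψ = 0.534, H_out = 26.108 kJ/mol
  T = 352.4 K: K = (2.641, 0.226), RR gives ψ = 0.379, H_out = 17.281 kJ/mol
  T = 341.9 K: K = (2.352, 0.192), RR gives ψ = 0.289, H_out = 12.272 kJ/mol
  T = 336.7 K: K = (2.215, 0.177), RR gives ψ = 0.236, H_out = 9.489 kJ/mol
  T = 334.1 K: K = (2.148, 0.169), RR gives ψ = 0.208, H_out = 7.990 kJ/mol
  T = 335.4 K: K = (2.181, 0.173), RR gives ψ = 0.222, H_out = 8.750 kJ/mol
Linear interpolation between T = 334.1 (H_out = 7.990) and T = 335.4 (H_out = 8.750) on hF = 8.045 gives T ≈ 334.2 K, at which ψ = 0.21.

T = 334.2 K, V/F = 0.21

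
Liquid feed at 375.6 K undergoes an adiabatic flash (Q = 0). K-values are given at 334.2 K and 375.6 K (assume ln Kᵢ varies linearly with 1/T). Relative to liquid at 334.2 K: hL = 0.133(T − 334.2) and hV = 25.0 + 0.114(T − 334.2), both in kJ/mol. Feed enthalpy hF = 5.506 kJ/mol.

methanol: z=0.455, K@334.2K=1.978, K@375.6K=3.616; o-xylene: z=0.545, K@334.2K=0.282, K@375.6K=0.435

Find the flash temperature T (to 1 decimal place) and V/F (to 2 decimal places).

Adiabatic flash: solve Rachford–Rice at each trial T, then check hF = ψ·hV(T) + (1−ψ)·hL(T).
  T = 334.2 K: K = (1.978, 0.282), RR gives ψ = 0.076, H_out = 1.911 kJ/mol
  T = 375.6 K: K = (3.616, 0.435), RR gives ψ = 0.597, H_out = 19.961 kJ/mol
  T = 354.9 K: K = (2.722, 0.355), RR gives ψ = 0.389, H_out = 12.315 kJ/mol
  T = 344.5 K: K = (2.330, 0.317), RR gives ψ = 0.256, H_out = 7.732 kJ/mol
  T = 339.4 K: K = (2.151, 0.300), RR gives ψ = 0.176, H_out = 5.076 kJ/mol
  T = 341.9 K: K = (2.237, 0.308), RR gives ψ = 0.217, H_out = 6.423 kJ/mol
  T = 340.6 K: K = (2.192, 0.304), RR gives ψ = 0.196, H_out = 5.734 kJ/mol
Linear interpolation between T = 339.4 (H_out = 5.076) and T = 340.6 (H_out = 5.734) on hF = 5.506 gives T ≈ 340.2 K, at which ψ = 0.19.

T = 340.2 K, V/F = 0.19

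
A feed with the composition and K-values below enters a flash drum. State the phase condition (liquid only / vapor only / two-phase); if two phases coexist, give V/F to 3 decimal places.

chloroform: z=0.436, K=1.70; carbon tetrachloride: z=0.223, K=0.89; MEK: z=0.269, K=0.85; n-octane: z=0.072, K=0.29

ΣzᵢKᵢ = 1.189; Σzᵢ/Kᵢ = 1.072.
Both exceed 1, so a two-phase solution exists.
Let ψ = V/F and solve Σ zᵢ(Kᵢ−1)/(1+ψ(Kᵢ−1)) = 0.
Newton–Raphson from ψ = 0.5:
  ψ = 0.500: g = 0.0772, g' = -0.215 → ψ = 0.860
  ψ = 0.860: g = -0.0142, g' = -0.334 → ψ = 0.818
  ψ = 0.818: g = -0.0007, g' = -0.304 → ψ = 0.815
Converged at ψ = 0.815.

two-phase, V/F = 0.815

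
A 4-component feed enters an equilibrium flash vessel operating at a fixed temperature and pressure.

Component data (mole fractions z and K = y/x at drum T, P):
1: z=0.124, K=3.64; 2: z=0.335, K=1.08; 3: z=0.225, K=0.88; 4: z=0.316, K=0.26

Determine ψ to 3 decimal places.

Newton–Raphson from ψ = 0.5:
  ψ = 0.500: g = -0.2330, g' = -0.602 → ψ = 0.113
  ψ = 0.113: g = -0.0039, g' = -0.724 → ψ = 0.108
Converged at ψ = 0.108.

ψ = 0.108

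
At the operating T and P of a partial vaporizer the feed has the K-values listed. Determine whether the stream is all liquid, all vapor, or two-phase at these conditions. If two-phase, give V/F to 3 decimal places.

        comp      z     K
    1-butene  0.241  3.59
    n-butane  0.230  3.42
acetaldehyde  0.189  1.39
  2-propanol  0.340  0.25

ΣzᵢKᵢ = 1.999; Σzᵢ/Kᵢ = 1.630.
Both exceed 1, so a two-phase solution exists.
Material balance + equilibrium reduce to Σ zᵢ(Kᵢ−1)/(1+ψ(Kᵢ−1)) = 0.
Newton–Raphson from ψ = 0.42:
  ψ = 0.420: g = 0.2661, g' = -1.131 → ψ = 0.655
  ψ = 0.655: g = 0.0040, g' = -1.181 → ψ = 0.659
Converged at ψ = 0.659.

two-phase, V/F = 0.659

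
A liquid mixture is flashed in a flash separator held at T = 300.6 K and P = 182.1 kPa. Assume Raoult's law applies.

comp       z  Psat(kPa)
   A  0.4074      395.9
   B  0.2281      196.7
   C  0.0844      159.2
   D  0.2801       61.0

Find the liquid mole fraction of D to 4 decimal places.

Raoult's law: Kᵢ = Pᵢˢᵃᵗ/P = Pᵢˢᵃᵗ/182.1.
  K_A = 395.9/182.1 = 2.174080, K_B = 196.7/182.1 = 1.080176, K_C = 159.2/182.1 = 0.874245, K_D = 61.0/182.1 = 0.334981
Material balance + equilibrium reduce to Σ zᵢ(Kᵢ−1)/(1+V/F(Kᵢ−1)) = 0.
Feasibility: ΣzᵢKᵢ = 1.2997, Σzᵢ/Kᵢ = 1.3313 — both > 1, two phases present.
Newton iteration, V/F⁰ = 0.52:
  V/F = 0.5200: g = 0.01846, g' = -0.5088 → V/F = 0.5563
  V/F = 0.5563: g = -0.00020, g' = -0.5204 → V/F = 0.5559
Converged at V/F = 0.5559.
Compositions from xᵢ = zᵢ/(1+V/F(Kᵢ−1)), yᵢ = Kᵢxᵢ:
  A: x = 0.2465, y = 0.5359
  B: x = 0.2184, y = 0.2359
  C: x = 0.0907, y = 0.0793
  D: x = 0.4444, y = 0.1489

x_D = 0.4444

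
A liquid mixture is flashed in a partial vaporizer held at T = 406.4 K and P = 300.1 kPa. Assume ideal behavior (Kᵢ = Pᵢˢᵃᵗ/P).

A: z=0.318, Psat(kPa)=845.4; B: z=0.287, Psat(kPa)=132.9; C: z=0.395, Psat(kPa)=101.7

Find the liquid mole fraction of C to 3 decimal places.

Raoult's law: Kᵢ = Pᵢˢᵃᵗ/P = Pᵢˢᵃᵗ/300.1.
  K_A = 845.4/300.1 = 2.81706, K_B = 132.9/300.1 = 0.44285, K_C = 101.7/300.1 = 0.33889
Rachford–Rice: g(ψ) = Σ zᵢ(Kᵢ−1)/(1+ψ(Kᵢ−1)) = 0.
Feasibility: ΣzᵢKᵢ = 1.157, Σzᵢ/Kᵢ = 1.927 — both > 1, two phases present.
Iterate (Newton) starting at ψ = 0.5:
  ψ = 0.500: g = -0.3090, g' = -0.845 → ψ = 0.134
  ψ = 0.134: g = 0.0052, g' = -0.991 → ψ = 0.139
Converged at ψ = 0.139.
Compositions from xᵢ = zᵢ/(1+ψ(Kᵢ−1)), yᵢ = Kᵢxᵢ:
  A: x = 0.254, y = 0.715
  B: x = 0.311, y = 0.138
  C: x = 0.435, y = 0.147

x_C = 0.435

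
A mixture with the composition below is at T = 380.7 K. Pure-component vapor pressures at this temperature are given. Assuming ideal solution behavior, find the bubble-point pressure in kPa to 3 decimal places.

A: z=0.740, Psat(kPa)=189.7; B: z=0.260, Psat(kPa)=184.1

At the bubble point ψ → 0, so ΣzᵢKᵢ = 1 with Kᵢ = Pᵢˢᵃᵗ/P ⇒ P = ΣzᵢPᵢˢᵃᵗ.
P = 0.740·189.7 + 0.260·184.1 = 188.244 kPa

Pbub = 188.244 kPa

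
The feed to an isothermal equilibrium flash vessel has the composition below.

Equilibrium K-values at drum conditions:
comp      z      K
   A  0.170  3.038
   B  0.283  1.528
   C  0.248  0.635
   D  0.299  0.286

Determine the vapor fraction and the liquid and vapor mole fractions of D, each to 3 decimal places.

Let ψ = V/F and solve Σ zᵢ(Kᵢ−1)/(1+ψ(Kᵢ−1)) = 0.
Check two-phase: ΣzᵢKᵢ = 1.192 > 1 and Σzᵢ/Kᵢ = 1.677 > 1, so g(0) = 0.192 > 0 and g(1) = -0.677 < 0.
Iterate (Newton) starting at ψ = 0.33:
  ψ = 0.330: g = -0.0478, g' = -0.613 → ψ = 0.252
  ψ = 0.252: g = 0.0007, g' = -0.636 → ψ = 0.253
Converged at ψ = 0.253.
Compositions from xᵢ = zᵢ/(1+ψ(Kᵢ−1)), yᵢ = Kᵢxᵢ:
  A: x = 0.112, y = 0.341
  B: x = 0.250, y = 0.381
  C: x = 0.273, y = 0.174
  D: x = 0.365, y = 0.104

ψ = 0.253, x_D = 0.365, y_D = 0.104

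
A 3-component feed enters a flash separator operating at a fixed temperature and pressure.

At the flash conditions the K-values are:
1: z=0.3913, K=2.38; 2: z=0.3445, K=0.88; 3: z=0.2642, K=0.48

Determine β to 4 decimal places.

Material balance + equilibrium reduce to Σ zᵢ(Kᵢ−1)/(1+β(Kᵢ−1)) = 0.
Feasibility: ΣzᵢKᵢ = 1.3613, Σzᵢ/Kᵢ = 1.1063 — both > 1, two phases present.
Newton iteration, β⁰ = 0.5:
  β = 0.5000: g = 0.08989, g' = -0.3970 → β = 0.7264
  β = 0.7264: g = 0.00359, g' = -0.3763 → β = 0.7360
Converged at β = 0.7360.

β = 0.7360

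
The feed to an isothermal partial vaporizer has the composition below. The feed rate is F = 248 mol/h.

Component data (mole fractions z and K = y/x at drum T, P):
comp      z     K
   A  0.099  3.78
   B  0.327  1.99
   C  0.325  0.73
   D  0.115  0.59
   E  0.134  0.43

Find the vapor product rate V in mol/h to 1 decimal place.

V = 163.1 mol/h

Let β = V/F and solve Σ zᵢ(Kᵢ−1)/(1+β(Kᵢ−1)) = 0.
g(0) = ΣzᵢKᵢ − 1 = 0.388 and g(1) = 1 − Σzᵢ/Kᵢ = -0.142, so a root lies in (0, 1).
Newton iteration, β⁰ = 0.58:
  β = 0.580: g = 0.0310, g' = -0.405 → β = 0.656
  β = 0.656: g = 0.0004, g' = -0.396 → β = 0.658
Converged at β = 0.658.
Then V = β·F = 0.6575·248 = 163.1 mol/h and L = F − V = 84.9 mol/h.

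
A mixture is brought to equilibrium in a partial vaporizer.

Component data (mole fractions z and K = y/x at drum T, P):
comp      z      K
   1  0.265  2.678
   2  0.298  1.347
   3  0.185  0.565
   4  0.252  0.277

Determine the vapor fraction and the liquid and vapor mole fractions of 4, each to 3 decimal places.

Let ψ = V/F and solve Σ zᵢ(Kᵢ−1)/(1+ψ(Kᵢ−1)) = 0.
Check two-phase: ΣzᵢKᵢ = 1.285 > 1 and Σzᵢ/Kᵢ = 1.557 > 1, so g(0) = 0.285 > 0 and g(1) = -0.557 < 0.
Newton iteration, ψ⁰ = 0.5:
  ψ = 0.500: g = -0.0583, g' = -0.627 → ψ = 0.407
  ψ = 0.407: g = -0.0012, g' = -0.607 → ψ = 0.405
Converged at ψ = 0.405.
Compositions from xᵢ = zᵢ/(1+ψ(Kᵢ−1)), yᵢ = Kᵢxᵢ:
  1: x = 0.158, y = 0.422
  2: x = 0.261, y = 0.352
  3: x = 0.225, y = 0.127
  4: x = 0.356, y = 0.099

ψ = 0.405, x_4 = 0.356, y_4 = 0.099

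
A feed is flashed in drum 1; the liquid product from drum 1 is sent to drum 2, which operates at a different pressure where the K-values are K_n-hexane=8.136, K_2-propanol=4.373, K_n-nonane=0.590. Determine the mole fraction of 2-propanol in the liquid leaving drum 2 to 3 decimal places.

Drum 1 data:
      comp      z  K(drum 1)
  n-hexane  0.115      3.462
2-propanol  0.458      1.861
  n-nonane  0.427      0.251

Drum 1:
Rachford–Rice: g(ψ₁) = Σ zᵢ(Kᵢ−1)/(1+ψ₁(Kᵢ−1)) = 0.
Feasibility: ΣzᵢKᵢ = 1.358, Σzᵢ/Kᵢ = 1.981 — both > 1, two phases present.
Newton–Raphson from ψ₁ = 0.5:
  ψ₁ = 0.500: g = -0.1087, g' = -0.918 → ψ₁ = 0.382
  ψ₁ = 0.382: g = -0.0050, g' = -0.847 → ψ₁ = 0.376
Converged at ψ₁ = 0.376.
Drum-1 compositions:
  n-hexane: x = 0.060, y = 0.207
  2-propanol: x = 0.346, y = 0.644
  n-nonane: x = 0.594, y = 0.149
Drum-2 feed = drum-1 liquid: z₂ = (0.0597, 0.3461, 0.5942).
Drum 2:
Newton–Raphson from ψ₂ = 0.5:
  ψ₂ = 0.500: g = 0.2214, g' = -0.849 → ψ₂ = 0.761
  ψ₂ = 0.761: g = 0.0397, g' = -0.594 → ψ₂ = 0.827
  ψ₂ = 0.827: g = 0.0010, g' = -0.567 → ψ₂ = 0.829
Converged at ψ₂ = 0.829.
  n-hexane: x = 0.009, y = 0.070
  2-propanol: x = 0.091, y = 0.399
  n-nonane: x = 0.900, y = 0.531

x_2-propanol (drum 2) = 0.091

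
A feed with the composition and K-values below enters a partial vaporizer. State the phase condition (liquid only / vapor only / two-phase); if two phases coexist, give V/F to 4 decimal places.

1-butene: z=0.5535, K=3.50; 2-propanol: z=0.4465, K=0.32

two-phase, V/F = 0.6354

ΣzᵢKᵢ = 2.0801; Σzᵢ/Kᵢ = 1.5535.
Both exceed 1, so a two-phase solution exists.
Binary case is linear: z₁(K₁−1)(1+ψ(K₂−1)) + z₂(K₂−1)(1+ψ(K₁−1)) = 0
⇒ ψ = [z₁(K₁−1)+z₂(K₂−1)] / [−(K₁−1)(K₂−1)] = 1.08013/1.70000 = 0.6354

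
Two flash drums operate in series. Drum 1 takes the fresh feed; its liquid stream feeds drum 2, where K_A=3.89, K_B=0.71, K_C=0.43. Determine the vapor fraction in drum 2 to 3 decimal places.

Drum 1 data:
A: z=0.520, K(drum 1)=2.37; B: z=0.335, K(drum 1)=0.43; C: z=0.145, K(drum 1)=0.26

Drum 1:
Rachford–Rice: g(ψ₁) = Σ zᵢ(Kᵢ−1)/(1+ψ₁(Kᵢ−1)) = 0.
Feasibility: ΣzᵢKᵢ = 1.414, Σzᵢ/Kᵢ = 1.556 — both > 1, two phases present.
Newton–Raphson from ψ₁ = 0.35:
  ψ₁ = 0.350: g = 0.0982, g' = -0.760 → ψ₁ = 0.479
  ψ₁ = 0.479: g = 0.0012, g' = -0.752 → ψ₁ = 0.481
Converged at ψ₁ = 0.481.
Drum-1 compositions:
  A: x = 0.314, y = 0.743
  B: x = 0.461, y = 0.198
  C: x = 0.225, y = 0.059
Drum-2 feed = drum-1 liquid: z₂ = (0.3135, 0.4614, 0.2250).
Drum 2:
Newton iteration, ψ₂⁰ = 0.45:
  ψ₂ = 0.450: g = 0.0675, g' = -0.678 → ψ₂ = 0.549
  ψ₂ = 0.549: g = 0.0042, g' = -0.601 → ψ₂ = 0.556
Converged at ψ₂ = 0.556.
  A: x = 0.120, y = 0.468
  B: x = 0.550, y = 0.391
  C: x = 0.330, y = 0.142

V/F (drum 2) = 0.556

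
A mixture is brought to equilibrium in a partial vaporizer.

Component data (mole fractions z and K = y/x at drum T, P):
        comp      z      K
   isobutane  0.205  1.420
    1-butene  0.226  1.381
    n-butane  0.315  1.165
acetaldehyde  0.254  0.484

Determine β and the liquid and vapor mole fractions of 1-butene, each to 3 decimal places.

β = 0.581, x_1-butene = 0.185, y_1-butene = 0.256

Material balance + equilibrium reduce to Σ zᵢ(Kᵢ−1)/(1+β(Kᵢ−1)) = 0.
Feasibility: ΣzᵢKᵢ = 1.093, Σzᵢ/Kᵢ = 1.103 — both > 1, two phases present.
Newton iteration, β⁰ = 0.5:
  β = 0.500: g = 0.0149, g' = -0.178 → β = 0.583
  β = 0.583: g = -0.0005, g' = -0.191 → β = 0.581
Converged at β = 0.581.
Compositions from xᵢ = zᵢ/(1+β(Kᵢ−1)), yᵢ = Kᵢxᵢ:
  isobutane: x = 0.165, y = 0.234
  1-butene: x = 0.185, y = 0.256
  n-butane: x = 0.287, y = 0.335
  acetaldehyde: x = 0.363, y = 0.176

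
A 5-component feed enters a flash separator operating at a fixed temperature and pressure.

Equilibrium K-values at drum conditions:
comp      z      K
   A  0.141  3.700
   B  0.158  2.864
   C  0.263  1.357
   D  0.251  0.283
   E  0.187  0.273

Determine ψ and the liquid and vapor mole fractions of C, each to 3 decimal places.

Rachford–Rice: g(ψ) = Σ zᵢ(Kᵢ−1)/(1+ψ(Kᵢ−1)) = 0.
Feasibility: ΣzᵢKᵢ = 1.453, Σzᵢ/Kᵢ = 1.859 — both > 1, two phases present.
Newton iteration, ψ⁰ = 0.53:
  ψ = 0.530: g = -0.1277, g' = -0.934 → ψ = 0.393
  ψ = 0.393: g = -0.0041, g' = -0.894 → ψ = 0.389
Converged at ψ = 0.389.
Compositions from xᵢ = zᵢ/(1+ψ(Kᵢ−1)), yᵢ = Kᵢxᵢ:
  A: x = 0.069, y = 0.255
  B: x = 0.092, y = 0.262
  C: x = 0.231, y = 0.313
  D: x = 0.348, y = 0.098
  E: x = 0.261, y = 0.071

ψ = 0.389, x_C = 0.231, y_C = 0.313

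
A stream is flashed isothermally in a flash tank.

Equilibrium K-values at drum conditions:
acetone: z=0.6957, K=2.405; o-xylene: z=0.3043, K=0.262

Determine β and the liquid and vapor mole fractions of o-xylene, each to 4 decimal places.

β = 0.7261, x_o-xylene = 0.6556, y_o-xylene = 0.1718

Material balance + equilibrium reduce to Σ zᵢ(Kᵢ−1)/(1+β(Kᵢ−1)) = 0.
Check two-phase: ΣzᵢKᵢ = 1.7529 > 1 and Σzᵢ/Kᵢ = 1.4507 > 1, so g(0) = 0.7529 > 0 and g(1) = -0.4507 < 0.
Newton iteration, β⁰ = 0.61:
  β = 0.6100: g = 0.11790, g' = -0.9465 → β = 0.7346
  β = 0.7346: g = -0.00944, g' = -1.1231 → β = 0.7262
  β = 0.7262: g = -0.00007, g' = -1.1060 → β = 0.7261
Converged at β = 0.7261.
Compositions from xᵢ = zᵢ/(1+β(Kᵢ−1)), yᵢ = Kᵢxᵢ:
  acetone: x = 0.3444, y = 0.8282
  o-xylene: x = 0.6556, y = 0.1718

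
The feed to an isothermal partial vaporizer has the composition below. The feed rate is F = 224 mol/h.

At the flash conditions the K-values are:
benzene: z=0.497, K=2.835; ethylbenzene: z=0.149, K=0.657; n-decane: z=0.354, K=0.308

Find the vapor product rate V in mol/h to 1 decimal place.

V = 122.0 mol/h

Let ψ = V/F and solve Σ zᵢ(Kᵢ−1)/(1+ψ(Kᵢ−1)) = 0.
Feasibility: ΣzᵢKᵢ = 1.616, Σzᵢ/Kᵢ = 1.551 — both > 1, two phases present.
Iterate (Newton) starting at ψ = 0.65:
  ψ = 0.650: g = -0.0951, g' = -0.937 → ψ = 0.549
  ψ = 0.549: g = -0.0033, g' = -0.883 → ψ = 0.545
Converged at ψ = 0.545.
Then V = ψ·F = 0.5448·224 = 122.0 mol/h and L = F − V = 102.0 mol/h.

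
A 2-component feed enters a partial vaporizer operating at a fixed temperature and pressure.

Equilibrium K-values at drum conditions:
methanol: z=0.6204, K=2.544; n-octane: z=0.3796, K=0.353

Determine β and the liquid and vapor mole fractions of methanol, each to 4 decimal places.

β = 0.7130, x_methanol = 0.2953, y_methanol = 0.7512

Rachford–Rice: g(β) = Σ zᵢ(Kᵢ−1)/(1+β(Kᵢ−1)) = 0.
Check two-phase: ΣzᵢKᵢ = 1.7123 > 1 and Σzᵢ/Kᵢ = 1.3192 > 1, so g(0) = 0.7123 > 0 and g(1) = -0.3192 < 0.
Newton–Raphson from β = 0.5:
  β = 0.5000: g = 0.17753, g' = -0.8182 → β = 0.7170
  β = 0.7170: g = -0.00348, g' = -0.8860 → β = 0.7130
Converged at β = 0.7130.
Compositions from xᵢ = zᵢ/(1+β(Kᵢ−1)), yᵢ = Kᵢxᵢ:
  methanol: x = 0.2953, y = 0.7512
  n-octane: x = 0.7047, y = 0.2488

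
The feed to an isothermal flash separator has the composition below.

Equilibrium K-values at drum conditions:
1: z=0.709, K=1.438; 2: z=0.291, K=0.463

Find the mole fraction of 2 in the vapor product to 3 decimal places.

y_2 = 0.208

Material balance + equilibrium reduce to Σ zᵢ(Kᵢ−1)/(1+ψ(Kᵢ−1)) = 0.
Check two-phase: ΣzᵢKᵢ = 1.154 > 1 and Σzᵢ/Kᵢ = 1.122 > 1, so g(0) = 0.154 > 0 and g(1) = -0.122 < 0.
Iterate (Newton) starting at ψ = 0.59:
  ψ = 0.590: g = 0.0180, g' = -0.266 → ψ = 0.658
  ψ = 0.658: g = -0.0006, g' = -0.283 → ψ = 0.656
Converged at ψ = 0.656.
Compositions from xᵢ = zᵢ/(1+ψ(Kᵢ−1)), yᵢ = Kᵢxᵢ:
  1: x = 0.551, y = 0.792
  2: x = 0.449, y = 0.208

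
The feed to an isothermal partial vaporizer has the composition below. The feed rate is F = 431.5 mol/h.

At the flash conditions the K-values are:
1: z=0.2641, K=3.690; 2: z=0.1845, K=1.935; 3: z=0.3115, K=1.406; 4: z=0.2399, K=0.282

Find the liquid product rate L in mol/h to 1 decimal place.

Rachford–Rice: g(V/F) = Σ zᵢ(Kᵢ−1)/(1+V/F(Kᵢ−1)) = 0.
Feasibility: ΣzᵢKᵢ = 1.8372, Σzᵢ/Kᵢ = 1.2392 — both > 1, two phases present.
Iterate (Newton) starting at V/F = 0.5:
  V/F = 0.5000: g = 0.25692, g' = -0.7589 → V/F = 0.8385
  V/F = 0.8385: g = -0.02360, g' = -1.0406 → V/F = 0.8159
  V/F = 0.8159: g = -0.00060, g' = -0.9889 → V/F = 0.8152
Converged at V/F = 0.8152.
Then V = V/F·F = 0.8152·431.5 = 351.8 mol/h and L = F − V = 79.7 mol/h.

L = 79.7 mol/h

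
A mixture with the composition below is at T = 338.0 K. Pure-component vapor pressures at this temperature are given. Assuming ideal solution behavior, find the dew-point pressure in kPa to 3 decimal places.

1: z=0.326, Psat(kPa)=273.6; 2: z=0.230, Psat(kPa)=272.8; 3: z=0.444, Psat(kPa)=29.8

At the dew point ψ → 1, so Σzᵢ/Kᵢ = 1 with Kᵢ = Pᵢˢᵃᵗ/P ⇒ 1/P = Σzᵢ/Pᵢˢᵃᵗ.
1/P = 0.326/273.6 + 0.230/272.8 + 0.444/29.8 = 0.016934 ⇒ P = 59.053 kPa

Pdew = 59.053 kPa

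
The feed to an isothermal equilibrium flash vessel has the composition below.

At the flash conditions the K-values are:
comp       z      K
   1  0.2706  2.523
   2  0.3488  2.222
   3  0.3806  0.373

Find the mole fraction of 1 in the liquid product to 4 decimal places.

Material balance + equilibrium reduce to Σ zᵢ(Kᵢ−1)/(1+ψ(Kᵢ−1)) = 0.
Feasibility: ΣzᵢKᵢ = 1.5997, Σzᵢ/Kᵢ = 1.2846 — both > 1, two phases present.
Newton iteration, ψ⁰ = 0.5:
  ψ = 0.5000: g = 0.15093, g' = -0.7205 → ψ = 0.7095
  ψ = 0.7095: g = -0.00347, g' = -0.7799 → ψ = 0.7050
Converged at ψ = 0.7050.
Compositions from xᵢ = zᵢ/(1+ψ(Kᵢ−1)), yᵢ = Kᵢxᵢ:
  1: x = 0.1305, y = 0.3292
  2: x = 0.1874, y = 0.4163
  3: x = 0.6821, y = 0.2544

x_1 = 0.1305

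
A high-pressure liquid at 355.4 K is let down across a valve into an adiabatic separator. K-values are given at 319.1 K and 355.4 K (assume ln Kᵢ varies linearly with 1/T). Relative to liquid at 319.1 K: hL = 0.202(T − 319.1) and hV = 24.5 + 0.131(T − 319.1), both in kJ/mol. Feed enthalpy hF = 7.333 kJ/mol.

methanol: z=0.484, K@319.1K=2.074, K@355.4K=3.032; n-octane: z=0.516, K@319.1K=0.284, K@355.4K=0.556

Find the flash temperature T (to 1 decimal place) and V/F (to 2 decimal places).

T = 323.5 K, V/F = 0.27

Adiabatic flash: solve Rachford–Rice at each trial T, then check hF = ψ·hV(T) + (1−ψ)·hL(T).
  T = 319.1 K: K = (2.074, 0.284), RR gives ψ = 0.196, H_out = 4.791 kJ/mol
  T = 355.4 K: K = (3.032, 0.556), RR gives ψ = 0.836, H_out = 25.663 kJ/mol
  T = 337.2 K: K = (2.532, 0.404), RR gives ψ = 0.476, H_out = 14.698 kJ/mol
  T = 328.1 K: K = (2.297, 0.340), RR gives ψ = 0.336, H_out = 9.825 kJ/mol
  T = 323.6 K: K = (2.184, 0.311), RR gives ψ = 0.267, H_out = 7.362 kJ/mol
  T = 321.4 K: K = (2.130, 0.298), RR gives ψ = 0.232, H_out = 6.122 kJ/mol
Linear interpolation between T = 321.4 (H_out = 6.122) and T = 323.6 (H_out = 7.362) on hF = 7.333 gives T ≈ 323.5 K, at which ψ = 0.27.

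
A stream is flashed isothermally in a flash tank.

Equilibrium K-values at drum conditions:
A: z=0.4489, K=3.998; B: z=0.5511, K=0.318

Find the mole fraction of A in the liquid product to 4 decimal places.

x_A = 0.1853

Rachford–Rice: g(β) = Σ zᵢ(Kᵢ−1)/(1+β(Kᵢ−1)) = 0.
g(0) = ΣzᵢKᵢ − 1 = 0.9700 and g(1) = 1 − Σzᵢ/Kᵢ = -0.8453, so a root lies in (0, 1).
Iterate (Newton) starting at β = 0.37:
  β = 0.3700: g = 0.13534, g' = -1.3654 → β = 0.4691
  β = 0.4691: g = 0.00658, g' = -1.2510 → β = 0.4744
Converged at β = 0.4744.
Compositions from xᵢ = zᵢ/(1+β(Kᵢ−1)), yᵢ = Kᵢxᵢ:
  A: x = 0.1853, y = 0.7409
  B: x = 0.8147, y = 0.2591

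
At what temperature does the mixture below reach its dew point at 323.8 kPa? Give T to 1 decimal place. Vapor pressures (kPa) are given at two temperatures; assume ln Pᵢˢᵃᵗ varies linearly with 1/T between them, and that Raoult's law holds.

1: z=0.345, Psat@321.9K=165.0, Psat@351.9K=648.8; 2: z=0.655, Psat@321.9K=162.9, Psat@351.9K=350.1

Dew-point temperature: Σzᵢ·P/Pᵢˢᵃᵗ(T) = 1. Interpolate ln Pᵢˢᵃᵗ = aᵢ + bᵢ/T.
  T = 321.9 K: ΣzᵢP/Pᵢˢᵃᵗ = 1.9790
  T = 351.9 K: ΣzᵢP/Pᵢˢᵃᵗ = 0.7780
  T = 336.9 K: ΣzᵢP/Pᵢˢᵃᵗ = 1.2043
  T = 344.4 K: ΣzᵢP/Pᵢˢᵃᵗ = 0.9615
  T = 340.6 K: ΣzᵢP/Pᵢˢᵃᵗ = 1.0758
  T = 342.5 K: ΣzᵢP/Pᵢˢᵃᵗ = 1.0166
Interpolating between 342.5 K and 344.4 K gives T ≈ 343.1 K.

T = 343.1 K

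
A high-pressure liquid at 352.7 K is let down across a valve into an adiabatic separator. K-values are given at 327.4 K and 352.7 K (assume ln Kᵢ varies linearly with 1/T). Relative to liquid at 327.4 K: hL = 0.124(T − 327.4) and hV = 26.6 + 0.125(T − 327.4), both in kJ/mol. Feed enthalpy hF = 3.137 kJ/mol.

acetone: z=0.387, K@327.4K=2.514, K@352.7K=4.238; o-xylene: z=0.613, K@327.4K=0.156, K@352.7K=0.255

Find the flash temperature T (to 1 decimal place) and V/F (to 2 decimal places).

T = 330.6 K, V/F = 0.10

Adiabatic flash: solve Rachford–Rice at each trial T, then check hF = ψ·hV(T) + (1−ψ)·hL(T).
  T = 327.4 K: K = (2.514, 0.156), RR gives ψ = 0.054, H_out = 1.427 kJ/mol
  T = 352.7 K: K = (4.238, 0.255), RR gives ψ = 0.330, H_out = 11.928 kJ/mol
  T = 340.0 K: K = (3.293, 0.201), RR gives ψ = 0.217, H_out = 7.338 kJ/mol
  T = 333.7 K: K = (2.884, 0.178), RR gives ψ = 0.145, H_out = 4.645 kJ/mol
  T = 330.5 K: K = (2.692, 0.166), RR gives ψ = 0.102, H_out = 3.094 kJ/mol
  T = 332.1 K: K = (2.787, 0.172), RR gives ψ = 0.124, H_out = 3.889 kJ/mol
Linear interpolation between T = 330.5 (H_out = 3.094) and T = 332.1 (H_out = 3.889) on hF = 3.137 gives T ≈ 330.6 K, at which ψ = 0.10.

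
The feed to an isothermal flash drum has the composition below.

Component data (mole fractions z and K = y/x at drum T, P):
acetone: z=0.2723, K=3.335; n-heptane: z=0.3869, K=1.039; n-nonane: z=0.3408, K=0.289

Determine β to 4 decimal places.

β = 0.4068

Rachford–Rice: g(β) = Σ zᵢ(Kᵢ−1)/(1+β(Kᵢ−1)) = 0.
Check two-phase: ΣzᵢKᵢ = 1.4086 > 1 and Σzᵢ/Kᵢ = 1.6333 > 1, so g(0) = 0.4086 > 0 and g(1) = -0.6333 < 0.
Iterate (Newton) starting at β = 0.33:
  β = 0.3300: g = 0.05742, g' = -0.7683 → β = 0.4047
  β = 0.4047: g = 0.00154, g' = -0.7326 → β = 0.4068
Converged at β = 0.4068.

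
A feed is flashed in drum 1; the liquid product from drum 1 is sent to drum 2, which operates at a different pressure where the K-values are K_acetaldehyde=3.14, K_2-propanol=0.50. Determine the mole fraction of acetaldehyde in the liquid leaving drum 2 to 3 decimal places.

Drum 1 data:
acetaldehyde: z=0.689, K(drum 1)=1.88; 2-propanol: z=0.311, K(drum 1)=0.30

Drum 1:
Let ψ₁ = V/F and solve Σ zᵢ(Kᵢ−1)/(1+ψ₁(Kᵢ−1)) = 0.
Feasibility: ΣzᵢKᵢ = 1.389, Σzᵢ/Kᵢ = 1.403 — both > 1, two phases present.
Iterate (Newton) starting at ψ₁ = 0.35:
  ψ₁ = 0.350: g = 0.1752, g' = -0.579 → ψ₁ = 0.652
  ψ₁ = 0.652: g = -0.0156, g' = -0.732 → ψ₁ = 0.631
Converged at ψ₁ = 0.631.
Drum-1 compositions:
  acetaldehyde: x = 0.443, y = 0.833
  2-propanol: x = 0.557, y = 0.167
Drum-2 feed = drum-1 liquid: z₂ = (0.4430, 0.5570).
Drum 2:
Let ψ₂ = V/F and solve Σ zᵢ(Kᵢ−1)/(1+ψ₂(Kᵢ−1)) = 0.
Check two-phase: ΣzᵢKᵢ = 1.670 > 1 and Σzᵢ/Kᵢ = 1.255 > 1, so g(0) = 0.670 > 0 and g(1) = -0.255 < 0.
Binary case is linear: z₁(K₁−1)(1+ψ₂(K₂−1)) + z₂(K₂−1)(1+ψ₂(K₁−1)) = 0
⇒ ψ₂ = [z₁(K₁−1)+z₂(K₂−1)] / [−(K₁−1)(K₂−1)] = 0.6696/1.0700 = 0.626
  acetaldehyde: x = 0.189, y = 0.595
  2-propanol: x = 0.811, y = 0.405

x_acetaldehyde (drum 2) = 0.189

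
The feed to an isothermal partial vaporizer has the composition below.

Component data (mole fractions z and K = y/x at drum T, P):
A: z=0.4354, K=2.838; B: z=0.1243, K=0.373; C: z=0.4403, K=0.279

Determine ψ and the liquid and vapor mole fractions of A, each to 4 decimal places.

Material balance + equilibrium reduce to Σ zᵢ(Kᵢ−1)/(1+ψ(Kᵢ−1)) = 0.
Feasibility: ΣzᵢKᵢ = 1.4049, Σzᵢ/Kᵢ = 2.0648 — both > 1, two phases present.
Newton iteration, ψ⁰ = 0.39:
  ψ = 0.3900: g = -0.07867, g' = -1.0276 → ψ = 0.3134
  ψ = 0.3134: g = 0.00060, g' = -1.0499 → ψ = 0.3140
Converged at ψ = 0.3140.
Compositions from xᵢ = zᵢ/(1+ψ(Kᵢ−1)), yᵢ = Kᵢxᵢ:
  A: x = 0.2761, y = 0.7835
  B: x = 0.1548, y = 0.0577
  C: x = 0.5692, y = 0.1588

ψ = 0.3140, x_A = 0.2761, y_A = 0.7835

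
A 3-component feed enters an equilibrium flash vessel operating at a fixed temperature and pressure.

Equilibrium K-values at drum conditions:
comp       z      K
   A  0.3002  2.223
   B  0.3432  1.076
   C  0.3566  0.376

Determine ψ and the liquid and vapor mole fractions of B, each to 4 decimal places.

Iterate (Newton) starting at ψ = 0.5:
  ψ = 0.5000: g = -0.07047, g' = -0.4681 → ψ = 0.3494
  ψ = 0.3494: g = -0.00194, g' = -0.4494 → ψ = 0.3451
Converged at ψ = 0.3451.
Compositions from xᵢ = zᵢ/(1+ψ(Kᵢ−1)), yᵢ = Kᵢxᵢ:
  A: x = 0.2111, y = 0.4693
  B: x = 0.3344, y = 0.3598
  C: x = 0.4545, y = 0.1709

ψ = 0.3451, x_B = 0.3344, y_B = 0.3598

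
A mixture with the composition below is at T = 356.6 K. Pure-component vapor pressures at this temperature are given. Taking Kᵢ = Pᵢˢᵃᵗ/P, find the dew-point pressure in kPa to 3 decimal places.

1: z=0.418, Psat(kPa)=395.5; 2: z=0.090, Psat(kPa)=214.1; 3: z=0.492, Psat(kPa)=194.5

At the dew point ψ → 1, so Σzᵢ/Kᵢ = 1 with Kᵢ = Pᵢˢᵃᵗ/P ⇒ 1/P = Σzᵢ/Pᵢˢᵃᵗ.
1/P = 0.418/395.5 + 0.090/214.1 + 0.492/194.5 = 0.004007 ⇒ P = 249.575 kPa

Pdew = 249.575 kPa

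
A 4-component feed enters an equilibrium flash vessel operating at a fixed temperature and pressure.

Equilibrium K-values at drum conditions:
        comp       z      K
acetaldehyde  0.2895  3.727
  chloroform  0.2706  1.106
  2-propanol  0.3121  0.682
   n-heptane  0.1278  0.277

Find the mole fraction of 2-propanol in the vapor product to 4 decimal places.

Material balance + equilibrium reduce to Σ zᵢ(Kᵢ−1)/(1+V/F(Kᵢ−1)) = 0.
Check two-phase: ΣzᵢKᵢ = 1.6265 > 1 and Σzᵢ/Kᵢ = 1.2413 > 1, so g(0) = 0.6265 > 0 and g(1) = -0.2413 < 0.
Iterate (Newton) starting at V/F = 0.58:
  V/F = 0.5800: g = 0.05200, g' = -0.5713 → V/F = 0.6710
  V/F = 0.6710: g = 0.00012, g' = -0.5745 → V/F = 0.6712
Converged at V/F = 0.6712.
Compositions from xᵢ = zᵢ/(1+V/F(Kᵢ−1)), yᵢ = Kᵢxᵢ:
  acetaldehyde: x = 0.1023, y = 0.3812
  chloroform: x = 0.2526, y = 0.2794
  2-propanol: x = 0.3968, y = 0.2706
  n-heptane: x = 0.2483, y = 0.0688

y_2-propanol = 0.2706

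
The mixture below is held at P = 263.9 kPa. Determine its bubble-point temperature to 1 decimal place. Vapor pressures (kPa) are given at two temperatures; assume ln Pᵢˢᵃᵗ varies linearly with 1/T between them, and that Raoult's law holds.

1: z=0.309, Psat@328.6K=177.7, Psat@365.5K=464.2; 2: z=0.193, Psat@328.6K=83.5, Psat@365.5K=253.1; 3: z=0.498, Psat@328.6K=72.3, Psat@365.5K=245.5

T = 359.0 K

Bubble-point temperature: ΣzᵢPᵢˢᵃᵗ(T) = P. Interpolate ln Pᵢˢᵃᵗ = aᵢ + bᵢ/T.
  T = 328.6 K: ΣzᵢPᵢˢᵃᵗ = 107.03 kPa
  T = 365.5 K: ΣzᵢPᵢˢᵃᵗ = 314.55 kPa
  T = 347.1 K: ΣzᵢPᵢˢᵃᵗ = 188.75 kPa
  T = 356.3 K: ΣzᵢPᵢˢᵃᵗ = 245.17 kPa
  T = 360.9 K: ΣzᵢPᵢˢᵃᵗ = 278.12 kPa
  T = 358.6 K: ΣzᵢPᵢˢᵃᵗ = 261.23 kPa
Interpolating between 358.6 K and 360.9 K gives T ≈ 359.0 K.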